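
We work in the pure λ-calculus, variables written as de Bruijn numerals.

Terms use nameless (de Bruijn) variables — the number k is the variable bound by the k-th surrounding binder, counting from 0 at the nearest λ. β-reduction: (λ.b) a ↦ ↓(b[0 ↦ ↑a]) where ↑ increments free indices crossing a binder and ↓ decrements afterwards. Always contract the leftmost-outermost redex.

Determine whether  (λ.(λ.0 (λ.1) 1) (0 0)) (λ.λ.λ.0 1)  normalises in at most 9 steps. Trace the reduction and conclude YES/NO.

  start: (λ.(λ.0 (λ.1) 1) (0 0)) (λ.λ.λ.0 1)
  step 1: (λ.0 (λ.1) (λ.λ.λ.0 1)) ((λ.λ.λ.0 1) (λ.λ.λ.0 1))
  step 2: (λ.λ.λ.0 1) (λ.λ.λ.0 1) (λ.(λ.λ.λ.0 1) (λ.λ.λ.0 1)) (λ.λ.λ.0 1)
  step 3: (λ.λ.0 1) (λ.(λ.λ.λ.0 1) (λ.λ.λ.0 1)) (λ.λ.λ.0 1)
  step 4: (λ.0 (λ.(λ.λ.λ.0 1) (λ.λ.λ.0 1))) (λ.λ.λ.0 1)
  step 5: (λ.λ.λ.0 1) (λ.(λ.λ.λ.0 1) (λ.λ.λ.0 1))
  step 6: λ.λ.0 1

Answer: YES — reaches normal form λ.λ.0 1 in 6 ≤ 9 steps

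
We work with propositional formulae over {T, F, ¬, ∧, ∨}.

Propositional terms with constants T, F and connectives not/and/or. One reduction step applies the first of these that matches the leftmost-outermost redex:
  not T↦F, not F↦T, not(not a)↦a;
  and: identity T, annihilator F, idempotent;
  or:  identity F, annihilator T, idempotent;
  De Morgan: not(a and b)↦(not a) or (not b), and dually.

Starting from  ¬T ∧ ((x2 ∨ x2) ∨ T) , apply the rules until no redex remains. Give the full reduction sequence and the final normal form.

Answer: normal form = F  (in 2 steps)

Derivation:
  start: ¬T ∧ ((x2 ∨ x2) ∨ T)
  step 1: F ∧ ((x2 ∨ x2) ∨ T)
  step 2: F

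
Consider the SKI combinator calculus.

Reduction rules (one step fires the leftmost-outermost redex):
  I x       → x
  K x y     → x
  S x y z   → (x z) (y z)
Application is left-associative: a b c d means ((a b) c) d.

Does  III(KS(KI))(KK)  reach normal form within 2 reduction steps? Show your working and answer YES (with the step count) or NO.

  start: III(KS(KI))(KK)
  →1  II(KS(KI))(KK)
  →2  I(KS(KI))(KK)

Answer: NO — after 2 steps the term is I(KS(KI))(KK), not yet normal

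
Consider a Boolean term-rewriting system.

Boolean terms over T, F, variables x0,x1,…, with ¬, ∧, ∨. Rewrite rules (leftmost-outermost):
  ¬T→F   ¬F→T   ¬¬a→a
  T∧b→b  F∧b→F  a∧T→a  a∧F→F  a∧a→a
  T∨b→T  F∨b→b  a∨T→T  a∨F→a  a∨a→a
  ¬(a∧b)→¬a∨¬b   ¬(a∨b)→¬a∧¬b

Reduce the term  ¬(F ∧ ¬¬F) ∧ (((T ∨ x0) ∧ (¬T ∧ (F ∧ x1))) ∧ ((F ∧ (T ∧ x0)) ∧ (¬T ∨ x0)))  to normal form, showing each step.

  start: ¬(F ∧ ¬¬F) ∧ (((T ∨ x0) ∧ (¬T ∧ (F ∧ x1))) ∧ ((F ∧ (T ∧ x0)) ∧ (¬T ∨ x0)))
  step 1: (¬F ∨ ¬¬¬F) ∧ (((T ∨ x0) ∧ (¬T ∧ (F ∧ x1))) ∧ ((F ∧ (T ∧ x0)) ∧ (¬T ∨ x0)))
  step 2: (T ∨ ¬¬¬F) ∧ (((T ∨ x0) ∧ (¬T ∧ (F ∧ x1))) ∧ ((F ∧ (T ∧ x0)) ∧ (¬T ∨ x0)))
  step 3: T ∧ (((T ∨ x0) ∧ (¬T ∧ (F ∧ x1))) ∧ ((F ∧ (T ∧ x0)) ∧ (¬T ∨ x0)))
  step 4: ((T ∨ x0) ∧ (¬T ∧ (F ∧ x1))) ∧ ((F ∧ (T ∧ x0)) ∧ (¬T ∨ x0))
  step 5: (T ∧ (¬T ∧ (F ∧ x1))) ∧ ((F ∧ (T ∧ x0)) ∧ (¬T ∨ x0))
  step 6: (¬T ∧ (F ∧ x1)) ∧ ((F ∧ (T ∧ x0)) ∧ (¬T ∨ x0))
  step 7: (F ∧ (F ∧ x1)) ∧ ((F ∧ (T ∧ x0)) ∧ (¬T ∨ x0))
  step 8: F ∧ ((F ∧ (T ∧ x0)) ∧ (¬T ∨ x0))
  step 9: F

Answer: normal form = F  (in 9 steps)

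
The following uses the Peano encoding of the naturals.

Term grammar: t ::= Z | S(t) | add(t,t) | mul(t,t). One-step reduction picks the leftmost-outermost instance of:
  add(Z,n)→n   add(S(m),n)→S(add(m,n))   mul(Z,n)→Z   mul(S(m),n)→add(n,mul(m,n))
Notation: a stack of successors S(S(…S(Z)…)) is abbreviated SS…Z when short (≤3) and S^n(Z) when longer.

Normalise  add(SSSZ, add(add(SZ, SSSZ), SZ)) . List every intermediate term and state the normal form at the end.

Answer: normal form = S^8(Z)  (in 11 steps)

Derivation:
  start: add(SSSZ, add(add(SZ, SSSZ), SZ))
  →1  S(add(SSZ, add(add(SZ, SSSZ), SZ)))
  →2  S(S(add(SZ, add(add(SZ, SSSZ), SZ))))
  →3  S(S(S(add(Z, add(add(SZ, SSSZ), SZ)))))
  →4  S(S(S(add(add(SZ, SSSZ), SZ))))
  →5  S(S(S(add(S(add(Z, SSSZ)), SZ))))
  →6  S(S(S(S(add(add(Z, SSSZ), SZ)))))
  →7  S(S(S(S(add(SSSZ, SZ)))))
  →8  S(S(S(S(S(add(SSZ, SZ))))))
  →9  S(S(S(S(S(S(add(SZ, SZ)))))))
  →10  S(S(S(S(S(S(S(add(Z, SZ))))))))
  →11  S^8(Z)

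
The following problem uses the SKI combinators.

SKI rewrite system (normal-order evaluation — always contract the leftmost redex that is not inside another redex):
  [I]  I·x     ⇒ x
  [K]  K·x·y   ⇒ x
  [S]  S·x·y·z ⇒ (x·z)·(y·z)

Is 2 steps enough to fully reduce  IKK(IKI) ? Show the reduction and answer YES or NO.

Answer: YES — reaches normal form K in 2 ≤ 2 steps

Working:
  start: IKK(IKI)
  →1  KK(IKI)
  →2  K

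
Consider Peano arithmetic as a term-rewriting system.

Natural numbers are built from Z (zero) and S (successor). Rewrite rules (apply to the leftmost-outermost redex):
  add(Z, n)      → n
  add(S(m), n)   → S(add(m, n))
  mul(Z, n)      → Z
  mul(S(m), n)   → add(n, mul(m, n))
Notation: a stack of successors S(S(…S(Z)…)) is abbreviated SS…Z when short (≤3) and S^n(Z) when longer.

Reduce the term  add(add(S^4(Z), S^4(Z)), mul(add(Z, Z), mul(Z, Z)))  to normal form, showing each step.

  start: add(add(S^4(Z), S^4(Z)), mul(add(Z, Z), mul(Z, Z)))
  step 1: add(S(add(SSSZ, S^4(Z))), mul(add(Z, Z), mul(Z, Z)))
  step 2: S(add(add(SSSZ, S^4(Z)), mul(add(Z, Z), mul(Z, Z))))
  step 3: S(add(S(add(SSZ, S^4(Z))), mul(add(Z, Z), mul(Z, Z))))
  step 4: S(S(add(add(SSZ, S^4(Z)), mul(add(Z, Z), mul(Z, Z)))))
  step 5: S(S(add(S(add(SZ, S^4(Z))), mul(add(Z, Z), mul(Z, Z)))))
  step 6: S(S(S(add(add(SZ, S^4(Z)), mul(add(Z, Z), mul(Z, Z))))))
  step 7: S(S(S(add(S(add(Z, S^4(Z))), mul(add(Z, Z), mul(Z, Z))))))
  step 8: S(S(S(S(add(add(Z, S^4(Z)), mul(add(Z, Z), mul(Z, Z)))))))
  step 9: S(S(S(S(add(S^4(Z), mul(add(Z, Z), mul(Z, Z)))))))
  step 10: S(S(S(S(S(add(SSSZ, mul(add(Z, Z), mul(Z, Z))))))))
  step 11: S(S(S(S(S(S(add(SSZ, mul(add(Z, Z), mul(Z, Z)))))))))
  step 12: S(S(S(S(S(S(S(add(SZ, mul(add(Z, Z), mul(Z, Z))))))))))
  step 13: S(S(S(S(S(S(S(S(add(Z, mul(add(Z, Z), mul(Z, Z)))))))))))
  step 14: S(S(S(S(S(S(S(S(mul(add(Z, Z), mul(Z, Z))))))))))
  step 15: S(S(S(S(S(S(S(S(mul(Z, mul(Z, Z))))))))))
  step 16: S^8(Z)

Answer: normal form = S^8(Z)  (in 16 steps)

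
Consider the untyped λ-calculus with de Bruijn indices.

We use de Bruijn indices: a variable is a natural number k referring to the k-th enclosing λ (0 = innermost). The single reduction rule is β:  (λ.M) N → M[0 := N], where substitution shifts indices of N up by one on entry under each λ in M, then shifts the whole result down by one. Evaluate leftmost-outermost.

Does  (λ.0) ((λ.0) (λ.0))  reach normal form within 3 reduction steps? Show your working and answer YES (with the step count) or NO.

  start: (λ.0) ((λ.0) (λ.0))
  →1  (λ.0) (λ.0)
  →2  λ.0

Answer: YES — reaches normal form λ.0 in 2 ≤ 3 steps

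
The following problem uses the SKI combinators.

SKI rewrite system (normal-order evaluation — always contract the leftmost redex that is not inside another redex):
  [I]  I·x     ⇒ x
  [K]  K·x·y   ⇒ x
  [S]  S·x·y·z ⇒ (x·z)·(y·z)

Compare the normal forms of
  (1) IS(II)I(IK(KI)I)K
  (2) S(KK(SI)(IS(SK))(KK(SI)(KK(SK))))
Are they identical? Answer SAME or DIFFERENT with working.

Term A:
  start: IS(II)I(IK(KI)I)K
  →1  S(II)I(IK(KI)I)K
  →2  II(IK(KI)I)(I(IK(KI)I))K
  →3  I(IK(KI)I)(I(IK(KI)I))K
  →4  IK(KI)I(I(IK(KI)I))K
  →5  K(KI)I(I(IK(KI)I))K
  →6  KI(I(IK(KI)I))K
  →7  IK
  →8  K

Term B:
  start: S(KK(SI)(IS(SK))(KK(SI)(KK(SK))))
  →1  S(K(IS(SK))(KK(SI)(KK(SK))))
  →2  S(IS(SK))
  →3  S(S(SK))

Answer: DIFFERENT — A ⇓ K, B ⇓ S(S(SK))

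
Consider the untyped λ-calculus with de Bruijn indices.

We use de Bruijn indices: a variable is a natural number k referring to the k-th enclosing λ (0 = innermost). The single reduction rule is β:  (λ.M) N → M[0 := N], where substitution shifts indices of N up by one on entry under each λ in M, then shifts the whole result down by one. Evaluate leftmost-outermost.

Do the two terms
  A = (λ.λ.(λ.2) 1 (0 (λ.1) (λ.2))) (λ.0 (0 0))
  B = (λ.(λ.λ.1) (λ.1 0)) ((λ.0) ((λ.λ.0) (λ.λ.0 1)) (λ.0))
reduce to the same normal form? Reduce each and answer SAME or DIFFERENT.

Term A:
  start: (λ.λ.(λ.2) 1 (0 (λ.1) (λ.2))) (λ.0 (0 0))
  [1] λ.(λ.λ.0 (0 0)) (λ.0 (0 0)) (0 (λ.1) (λ.λ.0 (0 0)))
  [2] λ.(λ.0 (0 0)) (0 (λ.1) (λ.λ.0 (0 0)))
  [3] λ.0 (λ.1) (λ.λ.0 (0 0)) (0 (λ.1) (λ.λ.0 (0 0)) (0 (λ.1) (λ.λ.0 (0 0))))

Term B:
  start: (λ.(λ.λ.1) (λ.1 0)) ((λ.0) ((λ.λ.0) (λ.λ.0 1)) (λ.0))
  [1] (λ.λ.1) (λ.(λ.0) ((λ.λ.0) (λ.λ.0 1)) (λ.0) 0)
  [2] λ.λ.(λ.0) ((λ.λ.0) (λ.λ.0 1)) (λ.0) 0
  [3] λ.λ.(λ.λ.0) (λ.λ.0 1) (λ.0) 0
  [4] λ.λ.(λ.0) (λ.0) 0
  [5] λ.λ.(λ.0) 0
  [6] λ.λ.0

Answer: DIFFERENT — A ⇓ λ.0 (λ.1) (λ.λ.0 (0 0)) (0 (λ.1) (λ.λ.0 (0 0)) (0 (λ.1) (λ.λ.0 (0 0)))), B ⇓ λ.λ.0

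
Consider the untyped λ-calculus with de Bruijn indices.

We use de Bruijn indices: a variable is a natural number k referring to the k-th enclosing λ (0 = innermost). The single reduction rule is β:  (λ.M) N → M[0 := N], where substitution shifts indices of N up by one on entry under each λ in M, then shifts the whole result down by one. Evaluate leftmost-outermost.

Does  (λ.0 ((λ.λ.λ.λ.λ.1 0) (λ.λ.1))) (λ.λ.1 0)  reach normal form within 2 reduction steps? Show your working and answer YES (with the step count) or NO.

Answer: NO — after 2 steps the term is λ.(λ.λ.λ.λ.λ.1 0) (λ.λ.1) 0, not yet normal

Reduction:
  start: (λ.0 ((λ.λ.λ.λ.λ.1 0) (λ.λ.1))) (λ.λ.1 0)
  [1] (λ.λ.1 0) ((λ.λ.λ.λ.λ.1 0) (λ.λ.1))
  [2] λ.(λ.λ.λ.λ.λ.1 0) (λ.λ.1) 0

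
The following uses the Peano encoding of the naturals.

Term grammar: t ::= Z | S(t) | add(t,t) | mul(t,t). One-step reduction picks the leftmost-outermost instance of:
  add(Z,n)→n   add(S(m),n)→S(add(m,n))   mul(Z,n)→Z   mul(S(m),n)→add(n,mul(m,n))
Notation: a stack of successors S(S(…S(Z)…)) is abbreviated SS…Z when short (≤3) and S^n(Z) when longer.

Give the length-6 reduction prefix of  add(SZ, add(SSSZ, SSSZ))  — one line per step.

  start: add(SZ, add(SSSZ, SSSZ))
  →1  S(add(Z, add(SSSZ, SSSZ)))
  →2  S(add(SSSZ, SSSZ))
  →3  S(S(add(SSZ, SSSZ)))
  →4  S(S(S(add(SZ, SSSZ))))
  →5  S(S(S(S(add(Z, SSSZ)))))
  →6  S^7(Z)

Answer: after 6 steps: S^7(Z)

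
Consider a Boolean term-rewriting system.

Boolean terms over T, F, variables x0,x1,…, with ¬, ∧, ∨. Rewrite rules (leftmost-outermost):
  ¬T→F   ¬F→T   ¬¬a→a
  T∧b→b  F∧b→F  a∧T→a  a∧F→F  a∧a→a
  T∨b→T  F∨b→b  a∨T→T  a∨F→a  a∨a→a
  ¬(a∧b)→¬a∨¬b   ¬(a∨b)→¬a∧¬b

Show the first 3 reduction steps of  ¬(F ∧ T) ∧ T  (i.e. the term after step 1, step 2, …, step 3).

Answer: after 3 steps: T ∨ ¬T

Derivation:
  start: ¬(F ∧ T) ∧ T
  [1] ¬(F ∧ T)
  [2] ¬F ∨ ¬T
  [3] T ∨ ¬T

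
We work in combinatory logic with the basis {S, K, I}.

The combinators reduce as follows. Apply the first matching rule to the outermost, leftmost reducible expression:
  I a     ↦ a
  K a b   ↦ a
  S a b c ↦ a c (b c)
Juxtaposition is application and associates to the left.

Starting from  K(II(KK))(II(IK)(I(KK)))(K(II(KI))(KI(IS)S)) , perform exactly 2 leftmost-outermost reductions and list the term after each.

  start: K(II(KK))(II(IK)(I(KK)))(K(II(KI))(KI(IS)S))
  [1] II(KK)(K(II(KI))(KI(IS)S))
  [2] I(KK)(K(II(KI))(KI(IS)S))

Answer: after 2 steps: I(KK)(K(II(KI))(KI(IS)S))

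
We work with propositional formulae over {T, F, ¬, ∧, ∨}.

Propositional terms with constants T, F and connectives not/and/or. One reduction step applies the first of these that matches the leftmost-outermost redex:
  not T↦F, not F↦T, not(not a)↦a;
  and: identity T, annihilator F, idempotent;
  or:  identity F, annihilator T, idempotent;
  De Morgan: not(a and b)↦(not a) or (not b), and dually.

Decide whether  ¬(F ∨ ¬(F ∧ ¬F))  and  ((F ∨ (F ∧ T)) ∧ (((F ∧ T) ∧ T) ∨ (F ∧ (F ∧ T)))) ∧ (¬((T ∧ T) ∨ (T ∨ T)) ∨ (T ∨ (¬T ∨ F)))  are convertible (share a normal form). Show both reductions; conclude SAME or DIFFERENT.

Answer: SAME — A ⇓ F, B ⇓ F

Derivation:
Term A:
  start: ¬(F ∨ ¬(F ∧ ¬F))
  [1] ¬F ∧ ¬¬(F ∧ ¬F)
  [2] T ∧ ¬¬(F ∧ ¬F)
  [3] ¬¬(F ∧ ¬F)
  [4] F ∧ ¬F
  [5] F

Term B:
  start: ((F ∨ (F ∧ T)) ∧ (((F ∧ T) ∧ T) ∨ (F ∧ (F ∧ T)))) ∧ (¬((T ∧ T) ∨ (T ∨ T)) ∨ (T ∨ (¬T ∨ F)))
  [1] ((F ∧ T) ∧ (((F ∧ T) ∧ T) ∨ (F ∧ (F ∧ T)))) ∧ (¬((T ∧ T) ∨ (T ∨ T)) ∨ (T ∨ (¬T ∨ F)))
  [2] (F ∧ (((F ∧ T) ∧ T) ∨ (F ∧ (F ∧ T)))) ∧ (¬((T ∧ T) ∨ (T ∨ T)) ∨ (T ∨ (¬T ∨ F)))
  [3] F ∧ (¬((T ∧ T) ∨ (T ∨ T)) ∨ (T ∨ (¬T ∨ F)))
  [4] F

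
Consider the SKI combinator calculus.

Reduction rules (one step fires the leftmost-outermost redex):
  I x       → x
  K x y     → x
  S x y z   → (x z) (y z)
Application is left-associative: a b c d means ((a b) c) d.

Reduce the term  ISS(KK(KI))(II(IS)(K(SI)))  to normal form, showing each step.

Answer: normal form = S(S(K(SI)))(K(S(K(SI))))  (in 9 steps)

Derivation:
  start: ISS(KK(KI))(II(IS)(K(SI)))
  →1  SS(KK(KI))(II(IS)(K(SI)))
  →2  S(II(IS)(K(SI)))(KK(KI)(II(IS)(K(SI))))
  →3  S(I(IS)(K(SI)))(KK(KI)(II(IS)(K(SI))))
  →4  S(IS(K(SI)))(KK(KI)(II(IS)(K(SI))))
  →5  S(S(K(SI)))(KK(KI)(II(IS)(K(SI))))
  →6  S(S(K(SI)))(K(II(IS)(K(SI))))
  →7  S(S(K(SI)))(K(I(IS)(K(SI))))
  →8  S(S(K(SI)))(K(IS(K(SI))))
  →9  S(S(K(SI)))(K(S(K(SI))))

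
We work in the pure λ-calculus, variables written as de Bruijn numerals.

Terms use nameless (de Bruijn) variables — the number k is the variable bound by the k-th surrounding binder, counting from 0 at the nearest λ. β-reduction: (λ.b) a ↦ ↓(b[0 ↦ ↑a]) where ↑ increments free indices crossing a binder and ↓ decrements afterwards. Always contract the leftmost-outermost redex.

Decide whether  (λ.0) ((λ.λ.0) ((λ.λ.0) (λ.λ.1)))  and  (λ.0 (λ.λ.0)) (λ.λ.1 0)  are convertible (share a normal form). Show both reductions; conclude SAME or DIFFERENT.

Answer: DIFFERENT — A ⇓ λ.0, B ⇓ λ.λ.0

Derivation:
Term A:
  start: (λ.0) ((λ.λ.0) ((λ.λ.0) (λ.λ.1)))
  step 1: (λ.λ.0) ((λ.λ.0) (λ.λ.1))
  step 2: λ.0

Term B:
  start: (λ.0 (λ.λ.0)) (λ.λ.1 0)
  step 1: (λ.λ.1 0) (λ.λ.0)
  step 2: λ.(λ.λ.0) 0
  step 3: λ.λ.0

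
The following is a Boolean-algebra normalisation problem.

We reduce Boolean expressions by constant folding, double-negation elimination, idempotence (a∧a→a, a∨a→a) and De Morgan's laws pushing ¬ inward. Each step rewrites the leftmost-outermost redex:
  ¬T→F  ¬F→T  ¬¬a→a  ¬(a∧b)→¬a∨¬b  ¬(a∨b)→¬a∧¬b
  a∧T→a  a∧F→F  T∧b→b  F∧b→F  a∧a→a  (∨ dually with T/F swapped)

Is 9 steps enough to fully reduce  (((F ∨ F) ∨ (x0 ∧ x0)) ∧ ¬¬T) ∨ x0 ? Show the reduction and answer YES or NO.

  start: (((F ∨ F) ∨ (x0 ∧ x0)) ∧ ¬¬T) ∨ x0
  [1] ((F ∨ (x0 ∧ x0)) ∧ ¬¬T) ∨ x0
  [2] ((x0 ∧ x0) ∧ ¬¬T) ∨ x0
  [3] (x0 ∧ ¬¬T) ∨ x0
  [4] (x0 ∧ T) ∨ x0
  [5] x0 ∨ x0
  [6] x0

Answer: YES — reaches normal form x0 in 6 ≤ 9 steps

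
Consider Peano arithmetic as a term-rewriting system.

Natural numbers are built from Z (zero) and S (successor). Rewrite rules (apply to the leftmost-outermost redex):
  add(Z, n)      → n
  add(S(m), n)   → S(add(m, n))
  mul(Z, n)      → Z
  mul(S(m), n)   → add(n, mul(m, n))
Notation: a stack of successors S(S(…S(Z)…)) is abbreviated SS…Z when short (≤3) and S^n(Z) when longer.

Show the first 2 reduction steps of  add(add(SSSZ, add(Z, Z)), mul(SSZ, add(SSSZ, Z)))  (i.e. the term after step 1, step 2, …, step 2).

Answer: after 2 steps: S(add(add(SSZ, add(Z, Z)), mul(SSZ, add(SSSZ, Z))))

Working:
  start: add(add(SSSZ, add(Z, Z)), mul(SSZ, add(SSSZ, Z)))
  step 1: add(S(add(SSZ, add(Z, Z))), mul(SSZ, add(SSSZ, Z)))
  step 2: S(add(add(SSZ, add(Z, Z)), mul(SSZ, add(SSSZ, Z))))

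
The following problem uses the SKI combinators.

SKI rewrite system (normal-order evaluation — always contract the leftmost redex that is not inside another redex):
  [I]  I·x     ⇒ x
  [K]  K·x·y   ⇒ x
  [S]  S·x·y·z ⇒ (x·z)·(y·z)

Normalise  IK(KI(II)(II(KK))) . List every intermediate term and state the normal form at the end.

  start: IK(KI(II)(II(KK)))
  →1  K(KI(II)(II(KK)))
  →2  K(I(II(KK)))
  →3  K(II(KK))
  →4  K(I(KK))
  →5  K(KK)

Answer: normal form = K(KK)  (in 5 steps)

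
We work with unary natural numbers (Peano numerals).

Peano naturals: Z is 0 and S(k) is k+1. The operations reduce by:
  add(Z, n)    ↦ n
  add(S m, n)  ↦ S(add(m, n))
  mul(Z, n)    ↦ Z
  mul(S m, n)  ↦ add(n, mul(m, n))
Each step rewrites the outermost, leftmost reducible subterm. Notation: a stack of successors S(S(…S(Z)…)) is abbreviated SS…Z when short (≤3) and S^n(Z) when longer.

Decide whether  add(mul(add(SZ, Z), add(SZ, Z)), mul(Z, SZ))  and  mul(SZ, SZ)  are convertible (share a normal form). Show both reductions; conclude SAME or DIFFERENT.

Term A:
  start: add(mul(add(SZ, Z), add(SZ, Z)), mul(Z, SZ))
  step 1: add(mul(S(add(Z, Z)), add(SZ, Z)), mul(Z, SZ))
  step 2: add(add(add(SZ, Z), mul(add(Z, Z), add(SZ, Z))), mul(Z, SZ))
  step 3: add(add(S(add(Z, Z)), mul(add(Z, Z), add(SZ, Z))), mul(Z, SZ))
  step 4: add(S(add(add(Z, Z), mul(add(Z, Z), add(SZ, Z)))), mul(Z, SZ))
  step 5: S(add(add(add(Z, Z), mul(add(Z, Z), add(SZ, Z))), mul(Z, SZ)))
  step 6: S(add(add(Z, mul(add(Z, Z), add(SZ, Z))), mul(Z, SZ)))
  step 7: S(add(mul(add(Z, Z), add(SZ, Z)), mul(Z, SZ)))
  step 8: S(add(mul(Z, add(SZ, Z)), mul(Z, SZ)))
  step 9: S(add(Z, mul(Z, SZ)))
  step 10: S(mul(Z, SZ))
  step 11: SZ

Term B:
  start: mul(SZ, SZ)
  step 1: add(SZ, mul(Z, SZ))
  step 2: S(add(Z, mul(Z, SZ)))
  step 3: S(mul(Z, SZ))
  step 4: SZ

Answer: SAME — A ⇓ SZ, B ⇓ SZ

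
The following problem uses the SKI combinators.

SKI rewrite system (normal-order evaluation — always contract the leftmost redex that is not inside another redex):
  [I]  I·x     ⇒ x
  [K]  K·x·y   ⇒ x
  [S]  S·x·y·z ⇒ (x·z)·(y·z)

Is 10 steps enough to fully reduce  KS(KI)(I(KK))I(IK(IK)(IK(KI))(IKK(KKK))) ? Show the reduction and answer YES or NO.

Answer: YES — reaches normal form K(KK) in 10 ≤ 10 steps

Derivation:
  start: KS(KI)(I(KK))I(IK(IK)(IK(KI))(IKK(KKK)))
  →1  S(I(KK))I(IK(IK)(IK(KI))(IKK(KKK)))
  →2  I(KK)(IK(IK)(IK(KI))(IKK(KKK)))(I(IK(IK)(IK(KI))(IKK(KKK))))
  →3  KK(IK(IK)(IK(KI))(IKK(KKK)))(I(IK(IK)(IK(KI))(IKK(KKK))))
  →4  K(I(IK(IK)(IK(KI))(IKK(KKK))))
  →5  K(IK(IK)(IK(KI))(IKK(KKK)))
  →6  K(K(IK)(IK(KI))(IKK(KKK)))
  →7  K(IK(IKK(KKK)))
  →8  K(K(IKK(KKK)))
  →9  K(K(KK(KKK)))
  →10  K(KK)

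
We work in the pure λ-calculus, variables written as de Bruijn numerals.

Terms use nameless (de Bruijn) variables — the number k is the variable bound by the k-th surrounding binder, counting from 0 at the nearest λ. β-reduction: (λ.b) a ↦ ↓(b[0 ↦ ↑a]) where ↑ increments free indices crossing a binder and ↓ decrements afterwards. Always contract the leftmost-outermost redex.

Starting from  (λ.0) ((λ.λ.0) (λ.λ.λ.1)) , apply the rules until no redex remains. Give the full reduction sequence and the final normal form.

  start: (λ.0) ((λ.λ.0) (λ.λ.λ.1))
  [1] (λ.λ.0) (λ.λ.λ.1)
  [2] λ.0

Answer: normal form = λ.0  (in 2 steps)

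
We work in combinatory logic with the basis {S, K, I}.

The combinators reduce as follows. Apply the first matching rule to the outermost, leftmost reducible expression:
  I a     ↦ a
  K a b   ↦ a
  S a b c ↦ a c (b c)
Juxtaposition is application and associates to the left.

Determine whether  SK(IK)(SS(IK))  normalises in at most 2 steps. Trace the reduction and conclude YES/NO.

Answer: NO — after 2 steps the term is SS(IK), not yet normal

Derivation:
  start: SK(IK)(SS(IK))
  [1] K(SS(IK))(IK(SS(IK)))
  [2] SS(IK)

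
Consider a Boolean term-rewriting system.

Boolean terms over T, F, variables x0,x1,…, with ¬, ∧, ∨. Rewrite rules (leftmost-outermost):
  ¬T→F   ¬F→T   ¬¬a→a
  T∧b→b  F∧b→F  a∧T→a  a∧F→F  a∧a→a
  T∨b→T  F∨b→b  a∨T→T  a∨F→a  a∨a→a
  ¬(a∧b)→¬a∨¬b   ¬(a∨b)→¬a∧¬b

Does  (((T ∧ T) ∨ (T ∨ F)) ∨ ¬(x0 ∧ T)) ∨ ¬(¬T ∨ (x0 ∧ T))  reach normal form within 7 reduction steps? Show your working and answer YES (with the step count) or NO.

  start: (((T ∧ T) ∨ (T ∨ F)) ∨ ¬(x0 ∧ T)) ∨ ¬(¬T ∨ (x0 ∧ T))
  [1] ((T ∨ (T ∨ F)) ∨ ¬(x0 ∧ T)) ∨ ¬(¬T ∨ (x0 ∧ T))
  [2] (T ∨ ¬(x0 ∧ T)) ∨ ¬(¬T ∨ (x0 ∧ T))
  [3] T ∨ ¬(¬T ∨ (x0 ∧ T))
  [4] T

Answer: YES — reaches normal form T in 4 ≤ 7 steps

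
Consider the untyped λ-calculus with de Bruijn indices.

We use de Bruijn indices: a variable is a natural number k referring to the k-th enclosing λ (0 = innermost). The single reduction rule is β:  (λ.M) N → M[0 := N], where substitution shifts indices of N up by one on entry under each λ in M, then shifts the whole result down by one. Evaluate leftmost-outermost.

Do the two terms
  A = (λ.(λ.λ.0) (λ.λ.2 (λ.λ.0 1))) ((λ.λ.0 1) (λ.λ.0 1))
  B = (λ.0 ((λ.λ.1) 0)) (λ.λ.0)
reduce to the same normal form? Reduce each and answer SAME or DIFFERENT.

Answer: SAME — A ⇓ λ.0, B ⇓ λ.0

Derivation:
Term A:
  start: (λ.(λ.λ.0) (λ.λ.2 (λ.λ.0 1))) ((λ.λ.0 1) (λ.λ.0 1))
  [1] (λ.λ.0) (λ.λ.(λ.λ.0 1) (λ.λ.0 1) (λ.λ.0 1))
  [2] λ.0

Term B:
  start: (λ.0 ((λ.λ.1) 0)) (λ.λ.0)
  [1] (λ.λ.0) ((λ.λ.1) (λ.λ.0))
  [2] λ.0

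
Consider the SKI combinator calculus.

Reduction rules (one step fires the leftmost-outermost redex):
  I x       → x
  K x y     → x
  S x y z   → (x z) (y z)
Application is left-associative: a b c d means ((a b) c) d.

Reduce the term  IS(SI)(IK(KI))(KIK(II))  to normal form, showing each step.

Answer: normal form = I  (in 7 steps)

Reduction:
  start: IS(SI)(IK(KI))(KIK(II))
  step 1: S(SI)(IK(KI))(KIK(II))
  step 2: SI(KIK(II))(IK(KI)(KIK(II)))
  step 3: I(IK(KI)(KIK(II)))(KIK(II)(IK(KI)(KIK(II))))
  step 4: IK(KI)(KIK(II))(KIK(II)(IK(KI)(KIK(II))))
  step 5: K(KI)(KIK(II))(KIK(II)(IK(KI)(KIK(II))))
  step 6: KI(KIK(II)(IK(KI)(KIK(II))))
  step 7: I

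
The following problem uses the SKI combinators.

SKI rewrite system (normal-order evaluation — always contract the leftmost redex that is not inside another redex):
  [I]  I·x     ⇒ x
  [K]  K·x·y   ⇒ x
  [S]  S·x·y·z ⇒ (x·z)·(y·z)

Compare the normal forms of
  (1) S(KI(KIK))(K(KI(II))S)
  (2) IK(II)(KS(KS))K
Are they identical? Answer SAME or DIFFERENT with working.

Answer: DIFFERENT — A ⇓ SII, B ⇓ K

Derivation:
Term A:
  start: S(KI(KIK))(K(KI(II))S)
  →1  SI(K(KI(II))S)
  →2  SI(KI(II))
  →3  SII

Term B:
  start: IK(II)(KS(KS))K
  →1  K(II)(KS(KS))K
  →2  IIK
  →3  IK
  →4  K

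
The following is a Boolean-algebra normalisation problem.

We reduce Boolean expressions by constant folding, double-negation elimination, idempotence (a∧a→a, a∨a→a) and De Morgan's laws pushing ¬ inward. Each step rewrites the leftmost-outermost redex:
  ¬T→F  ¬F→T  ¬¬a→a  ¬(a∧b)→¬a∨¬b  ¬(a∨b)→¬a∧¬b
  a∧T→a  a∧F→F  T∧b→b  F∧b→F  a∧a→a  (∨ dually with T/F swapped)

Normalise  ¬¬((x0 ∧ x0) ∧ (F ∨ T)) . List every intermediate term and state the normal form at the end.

  start: ¬¬((x0 ∧ x0) ∧ (F ∨ T))
  →1  (x0 ∧ x0) ∧ (F ∨ T)
  →2  x0 ∧ (F ∨ T)
  →3  x0 ∧ T
  →4  x0

Answer: normal form = x0  (in 4 steps)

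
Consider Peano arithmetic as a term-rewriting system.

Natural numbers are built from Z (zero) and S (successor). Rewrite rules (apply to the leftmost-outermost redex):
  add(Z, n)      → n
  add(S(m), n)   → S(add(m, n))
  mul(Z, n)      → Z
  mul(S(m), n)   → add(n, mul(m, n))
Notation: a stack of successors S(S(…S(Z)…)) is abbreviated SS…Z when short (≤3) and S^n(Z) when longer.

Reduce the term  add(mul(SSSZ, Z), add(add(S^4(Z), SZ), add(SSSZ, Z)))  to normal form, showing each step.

Answer: normal form = S^8(Z)  (in 23 steps)

Derivation:
  start: add(mul(SSSZ, Z), add(add(S^4(Z), SZ), add(SSSZ, Z)))
  →1  add(add(Z, mul(SSZ, Z)), add(add(S^4(Z), SZ), add(SSSZ, Z)))
  →2  add(mul(SSZ, Z), add(add(S^4(Z), SZ), add(SSSZ, Z)))
  →3  add(add(Z, mul(SZ, Z)), add(add(S^4(Z), SZ), add(SSSZ, Z)))
  →4  add(mul(SZ, Z), add(add(S^4(Z), SZ), add(SSSZ, Z)))
  →5  add(add(Z, mul(Z, Z)), add(add(S^4(Z), SZ), add(SSSZ, Z)))
  →6  add(mul(Z, Z), add(add(S^4(Z), SZ), add(SSSZ, Z)))
  →7  add(Z, add(add(S^4(Z), SZ), add(SSSZ, Z)))
  →8  add(add(S^4(Z), SZ), add(SSSZ, Z))
  →9  add(S(add(SSSZ, SZ)), add(SSSZ, Z))
  →10  S(add(add(SSSZ, SZ), add(SSSZ, Z)))
  →11  S(add(S(add(SSZ, SZ)), add(SSSZ, Z)))
  →12  S(S(add(add(SSZ, SZ), add(SSSZ, Z))))
  →13  S(S(add(S(add(SZ, SZ)), add(SSSZ, Z))))
  →14  S(S(S(add(add(SZ, SZ), add(SSSZ, Z)))))
  →15  S(S(S(add(S(add(Z, SZ)), add(SSSZ, Z)))))
  →16  S(S(S(S(add(add(Z, SZ), add(SSSZ, Z))))))
  →17  S(S(S(S(add(SZ, add(SSSZ, Z))))))
  →18  S(S(S(S(S(add(Z, add(SSSZ, Z)))))))
  →19  S(S(S(S(S(add(SSSZ, Z))))))
  →20  S(S(S(S(S(S(add(SSZ, Z)))))))
  →21  S(S(S(S(S(S(S(add(SZ, Z))))))))
  →22  S(S(S(S(S(S(S(S(add(Z, Z)))))))))
  →23  S^8(Z)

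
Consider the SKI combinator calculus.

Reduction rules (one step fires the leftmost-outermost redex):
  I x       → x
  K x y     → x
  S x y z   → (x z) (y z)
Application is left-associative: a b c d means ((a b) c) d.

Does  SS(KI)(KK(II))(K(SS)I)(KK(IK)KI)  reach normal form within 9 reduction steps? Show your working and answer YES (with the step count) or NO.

Answer: YES — reaches normal form SSK in 7 ≤ 9 steps

Derivation:
  start: SS(KI)(KK(II))(K(SS)I)(KK(IK)KI)
  [1] S(KK(II))(KI(KK(II)))(K(SS)I)(KK(IK)KI)
  [2] KK(II)(K(SS)I)(KI(KK(II))(K(SS)I))(KK(IK)KI)
  [3] K(K(SS)I)(KI(KK(II))(K(SS)I))(KK(IK)KI)
  [4] K(SS)I(KK(IK)KI)
  [5] SS(KK(IK)KI)
  [6] SS(KKI)
  [7] SSK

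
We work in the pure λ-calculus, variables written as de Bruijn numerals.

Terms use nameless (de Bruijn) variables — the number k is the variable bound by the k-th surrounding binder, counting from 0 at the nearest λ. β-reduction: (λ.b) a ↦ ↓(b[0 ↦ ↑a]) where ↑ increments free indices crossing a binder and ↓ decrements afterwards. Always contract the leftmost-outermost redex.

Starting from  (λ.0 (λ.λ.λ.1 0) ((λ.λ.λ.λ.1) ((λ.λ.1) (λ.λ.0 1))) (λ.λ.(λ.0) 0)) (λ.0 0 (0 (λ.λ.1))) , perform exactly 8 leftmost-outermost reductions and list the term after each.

Answer: after 8 steps: (λ.λ.λ.λ.1) ((λ.λ.1) (λ.λ.0 1)) (λ.λ.(λ.0) 0)

Working:
  start: (λ.0 (λ.λ.λ.1 0) ((λ.λ.λ.λ.1) ((λ.λ.1) (λ.λ.0 1))) (λ.λ.(λ.0) 0)) (λ.0 0 (0 (λ.λ.1)))
  [1] (λ.0 0 (0 (λ.λ.1))) (λ.λ.λ.1 0) ((λ.λ.λ.λ.1) ((λ.λ.1) (λ.λ.0 1))) (λ.λ.(λ.0) 0)
  [2] (λ.λ.λ.1 0) (λ.λ.λ.1 0) ((λ.λ.λ.1 0) (λ.λ.1)) ((λ.λ.λ.λ.1) ((λ.λ.1) (λ.λ.0 1))) (λ.λ.(λ.0) 0)
  [3] (λ.λ.1 0) ((λ.λ.λ.1 0) (λ.λ.1)) ((λ.λ.λ.λ.1) ((λ.λ.1) (λ.λ.0 1))) (λ.λ.(λ.0) 0)
  [4] (λ.(λ.λ.λ.1 0) (λ.λ.1) 0) ((λ.λ.λ.λ.1) ((λ.λ.1) (λ.λ.0 1))) (λ.λ.(λ.0) 0)
  [5] (λ.λ.λ.1 0) (λ.λ.1) ((λ.λ.λ.λ.1) ((λ.λ.1) (λ.λ.0 1))) (λ.λ.(λ.0) 0)
  [6] (λ.λ.1 0) ((λ.λ.λ.λ.1) ((λ.λ.1) (λ.λ.0 1))) (λ.λ.(λ.0) 0)
  [7] (λ.(λ.λ.λ.λ.1) ((λ.λ.1) (λ.λ.0 1)) 0) (λ.λ.(λ.0) 0)
  [8] (λ.λ.λ.λ.1) ((λ.λ.1) (λ.λ.0 1)) (λ.λ.(λ.0) 0)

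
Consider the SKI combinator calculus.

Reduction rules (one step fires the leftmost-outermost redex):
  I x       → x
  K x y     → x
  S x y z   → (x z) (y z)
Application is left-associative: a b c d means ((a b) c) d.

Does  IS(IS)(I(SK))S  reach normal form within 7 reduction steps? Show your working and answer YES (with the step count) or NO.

Answer: YES — reaches normal form SS(SKS) in 4 ≤ 7 steps

Reduction:
  start: IS(IS)(I(SK))S
  [1] S(IS)(I(SK))S
  [2] ISS(I(SK)S)
  [3] SS(I(SK)S)
  [4] SS(SKS)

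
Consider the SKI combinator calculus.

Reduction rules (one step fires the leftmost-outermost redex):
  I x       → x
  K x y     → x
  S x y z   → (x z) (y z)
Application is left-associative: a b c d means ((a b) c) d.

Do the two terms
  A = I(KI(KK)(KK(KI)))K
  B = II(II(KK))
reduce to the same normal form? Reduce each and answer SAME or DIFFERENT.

Term A:
  start: I(KI(KK)(KK(KI)))K
  step 1: KI(KK)(KK(KI))K
  step 2: I(KK(KI))K
  step 3: KK(KI)K
  step 4: KK

Term B:
  start: II(II(KK))
  step 1: I(II(KK))
  step 2: II(KK)
  step 3: I(KK)
  step 4: KK

Answer: SAME — A ⇓ KK, B ⇓ KK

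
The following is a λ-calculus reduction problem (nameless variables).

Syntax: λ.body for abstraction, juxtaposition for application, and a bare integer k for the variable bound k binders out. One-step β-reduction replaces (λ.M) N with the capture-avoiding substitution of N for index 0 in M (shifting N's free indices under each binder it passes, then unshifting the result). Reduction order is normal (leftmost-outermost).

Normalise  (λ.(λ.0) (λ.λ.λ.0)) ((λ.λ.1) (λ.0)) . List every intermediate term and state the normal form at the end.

  start: (λ.(λ.0) (λ.λ.λ.0)) ((λ.λ.1) (λ.0))
  [1] (λ.0) (λ.λ.λ.0)
  [2] λ.λ.λ.0

Answer: normal form = λ.λ.λ.0  (in 2 steps)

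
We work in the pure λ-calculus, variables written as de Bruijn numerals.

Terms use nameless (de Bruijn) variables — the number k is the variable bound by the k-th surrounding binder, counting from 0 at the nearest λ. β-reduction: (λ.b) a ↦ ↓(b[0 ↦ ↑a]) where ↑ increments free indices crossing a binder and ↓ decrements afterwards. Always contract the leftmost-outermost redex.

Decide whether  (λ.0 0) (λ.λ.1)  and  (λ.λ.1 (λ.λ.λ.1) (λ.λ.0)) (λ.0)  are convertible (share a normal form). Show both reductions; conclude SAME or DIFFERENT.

Answer: SAME — A ⇓ λ.λ.λ.1, B ⇓ λ.λ.λ.1

Working:
Term A:
  start: (λ.0 0) (λ.λ.1)
  →1  (λ.λ.1) (λ.λ.1)
  →2  λ.λ.λ.1

Term B:
  start: (λ.λ.1 (λ.λ.λ.1) (λ.λ.0)) (λ.0)
  →1  λ.(λ.0) (λ.λ.λ.1) (λ.λ.0)
  →2  λ.(λ.λ.λ.1) (λ.λ.0)
  →3  λ.λ.λ.1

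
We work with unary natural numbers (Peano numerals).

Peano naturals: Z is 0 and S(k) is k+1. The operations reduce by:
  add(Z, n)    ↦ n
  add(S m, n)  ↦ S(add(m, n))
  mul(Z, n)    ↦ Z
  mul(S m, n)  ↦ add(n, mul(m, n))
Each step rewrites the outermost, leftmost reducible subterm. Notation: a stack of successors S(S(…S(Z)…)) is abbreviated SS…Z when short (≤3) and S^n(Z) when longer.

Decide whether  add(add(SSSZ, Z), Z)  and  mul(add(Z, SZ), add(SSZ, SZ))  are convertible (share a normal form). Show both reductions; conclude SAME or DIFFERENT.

Term A:
  start: add(add(SSSZ, Z), Z)
  →1  add(S(add(SSZ, Z)), Z)
  →2  S(add(add(SSZ, Z), Z))
  →3  S(add(S(add(SZ, Z)), Z))
  →4  S(S(add(add(SZ, Z), Z)))
  →5  S(S(add(S(add(Z, Z)), Z)))
  →6  S(S(S(add(add(Z, Z), Z))))
  →7  S(S(S(add(Z, Z))))
  →8  SSSZ

Term B:
  start: mul(add(Z, SZ), add(SSZ, SZ))
  →1  mul(SZ, add(SSZ, SZ))
  →2  add(add(SSZ, SZ), mul(Z, add(SSZ, SZ)))
  →3  add(S(add(SZ, SZ)), mul(Z, add(SSZ, SZ)))
  →4  S(add(add(SZ, SZ), mul(Z, add(SSZ, SZ))))
  →5  S(add(S(add(Z, SZ)), mul(Z, add(SSZ, SZ))))
  →6  S(S(add(add(Z, SZ), mul(Z, add(SSZ, SZ)))))
  →7  S(S(add(SZ, mul(Z, add(SSZ, SZ)))))
  →8  S(S(S(add(Z, mul(Z, add(SSZ, SZ))))))
  →9  S(S(S(mul(Z, add(SSZ, SZ)))))
  →10  SSSZ

Answer: SAME — A ⇓ SSSZ, B ⇓ SSSZ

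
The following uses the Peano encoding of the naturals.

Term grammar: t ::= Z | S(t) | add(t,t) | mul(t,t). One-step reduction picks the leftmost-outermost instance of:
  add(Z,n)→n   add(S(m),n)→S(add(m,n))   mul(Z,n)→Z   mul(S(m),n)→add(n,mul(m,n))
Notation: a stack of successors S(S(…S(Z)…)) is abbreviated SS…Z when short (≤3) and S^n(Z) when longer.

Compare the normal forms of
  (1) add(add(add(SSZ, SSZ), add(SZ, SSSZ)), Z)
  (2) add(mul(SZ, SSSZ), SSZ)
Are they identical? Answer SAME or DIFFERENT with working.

Answer: DIFFERENT — A ⇓ S^8(Z), B ⇓ S^5(Z)

Reduction:
Term A:
  start: add(add(add(SSZ, SSZ), add(SZ, SSSZ)), Z)
  →1  add(add(S(add(SZ, SSZ)), add(SZ, SSSZ)), Z)
  →2  add(S(add(add(SZ, SSZ), add(SZ, SSSZ))), Z)
  →3  S(add(add(add(SZ, SSZ), add(SZ, SSSZ)), Z))
  →4  S(add(add(S(add(Z, SSZ)), add(SZ, SSSZ)), Z))
  →5  S(add(S(add(add(Z, SSZ), add(SZ, SSSZ))), Z))
  →6  S(S(add(add(add(Z, SSZ), add(SZ, SSSZ)), Z)))
  →7  S(S(add(add(SSZ, add(SZ, SSSZ)), Z)))
  →8  S(S(add(S(add(SZ, add(SZ, SSSZ))), Z)))
  →9  S(S(S(add(add(SZ, add(SZ, SSSZ)), Z))))
  →10  S(S(S(add(S(add(Z, add(SZ, SSSZ))), Z))))
  →11  S(S(S(S(add(add(Z, add(SZ, SSSZ)), Z)))))
  →12  S(S(S(S(add(add(SZ, SSSZ), Z)))))
  →13  S(S(S(S(add(S(add(Z, SSSZ)), Z)))))
  →14  S(S(S(S(S(add(add(Z, SSSZ), Z))))))
  →15  S(S(S(S(S(add(SSSZ, Z))))))
  →16  S(S(S(S(S(S(add(SSZ, Z)))))))
  →17  S(S(S(S(S(S(S(add(SZ, Z))))))))
  →18  S(S(S(S(S(S(S(S(add(Z, Z)))))))))
  →19  S^8(Z)

Term B:
  start: add(mul(SZ, SSSZ), SSZ)
  →1  add(add(SSSZ, mul(Z, SSSZ)), SSZ)
  →2  add(S(add(SSZ, mul(Z, SSSZ))), SSZ)
  →3  S(add(add(SSZ, mul(Z, SSSZ)), SSZ))
  →4  S(add(S(add(SZ, mul(Z, SSSZ))), SSZ))
  →5  S(S(add(add(SZ, mul(Z, SSSZ)), SSZ)))
  →6  S(S(add(S(add(Z, mul(Z, SSSZ))), SSZ)))
  →7  S(S(S(add(add(Z, mul(Z, SSSZ)), SSZ))))
  →8  S(S(S(add(mul(Z, SSSZ), SSZ))))
  →9  S(S(S(add(Z, SSZ))))
  →10  S^5(Z)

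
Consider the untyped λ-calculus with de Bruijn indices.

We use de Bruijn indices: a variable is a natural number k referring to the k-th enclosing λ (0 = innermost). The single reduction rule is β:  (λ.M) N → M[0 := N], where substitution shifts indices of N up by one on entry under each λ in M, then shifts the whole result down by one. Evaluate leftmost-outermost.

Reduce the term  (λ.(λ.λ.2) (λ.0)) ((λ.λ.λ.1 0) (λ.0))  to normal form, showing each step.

Answer: normal form = λ.λ.λ.1 0  (in 3 steps)

Working:
  start: (λ.(λ.λ.2) (λ.0)) ((λ.λ.λ.1 0) (λ.0))
  step 1: (λ.λ.(λ.λ.λ.1 0) (λ.0)) (λ.0)
  step 2: λ.(λ.λ.λ.1 0) (λ.0)
  step 3: λ.λ.λ.1 0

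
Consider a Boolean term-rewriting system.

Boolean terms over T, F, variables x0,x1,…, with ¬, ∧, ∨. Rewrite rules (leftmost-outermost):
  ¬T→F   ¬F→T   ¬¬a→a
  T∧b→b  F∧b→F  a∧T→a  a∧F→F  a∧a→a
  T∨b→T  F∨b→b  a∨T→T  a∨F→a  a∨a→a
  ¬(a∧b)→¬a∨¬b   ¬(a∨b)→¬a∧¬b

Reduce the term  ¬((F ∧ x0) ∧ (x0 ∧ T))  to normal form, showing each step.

  start: ¬((F ∧ x0) ∧ (x0 ∧ T))
  step 1: ¬(F ∧ x0) ∨ ¬(x0 ∧ T)
  step 2: (¬F ∨ ¬x0) ∨ ¬(x0 ∧ T)
  step 3: (T ∨ ¬x0) ∨ ¬(x0 ∧ T)
  step 4: T ∨ ¬(x0 ∧ T)
  step 5: T

Answer: normal form = T  (in 5 steps)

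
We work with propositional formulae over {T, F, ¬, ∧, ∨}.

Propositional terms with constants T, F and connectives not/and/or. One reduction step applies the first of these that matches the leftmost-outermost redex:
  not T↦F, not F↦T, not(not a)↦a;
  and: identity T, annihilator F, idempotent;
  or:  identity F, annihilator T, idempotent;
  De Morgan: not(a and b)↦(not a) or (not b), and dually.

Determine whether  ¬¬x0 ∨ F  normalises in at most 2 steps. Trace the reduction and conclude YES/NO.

Answer: YES — reaches normal form x0 in 2 ≤ 2 steps

Derivation:
  start: ¬¬x0 ∨ F
  →1  ¬¬x0
  →2  x0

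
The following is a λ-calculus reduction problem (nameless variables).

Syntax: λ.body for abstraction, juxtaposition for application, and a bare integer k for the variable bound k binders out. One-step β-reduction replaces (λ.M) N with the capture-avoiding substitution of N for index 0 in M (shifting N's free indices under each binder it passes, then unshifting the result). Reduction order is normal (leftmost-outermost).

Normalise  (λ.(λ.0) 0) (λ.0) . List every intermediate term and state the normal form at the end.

Answer: normal form = λ.0  (in 2 steps)

Derivation:
  start: (λ.(λ.0) 0) (λ.0)
  step 1: (λ.0) (λ.0)
  step 2: λ.0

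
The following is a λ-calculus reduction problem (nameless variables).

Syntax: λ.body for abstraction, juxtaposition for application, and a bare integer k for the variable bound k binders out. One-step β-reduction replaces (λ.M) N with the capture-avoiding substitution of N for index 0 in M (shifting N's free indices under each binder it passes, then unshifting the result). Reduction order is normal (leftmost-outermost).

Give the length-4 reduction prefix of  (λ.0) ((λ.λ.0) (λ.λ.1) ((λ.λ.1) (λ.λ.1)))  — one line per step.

  start: (λ.0) ((λ.λ.0) (λ.λ.1) ((λ.λ.1) (λ.λ.1)))
  →1  (λ.λ.0) (λ.λ.1) ((λ.λ.1) (λ.λ.1))
  →2  (λ.0) ((λ.λ.1) (λ.λ.1))
  →3  (λ.λ.1) (λ.λ.1)
  →4  λ.λ.λ.1

Answer: after 4 steps: λ.λ.λ.1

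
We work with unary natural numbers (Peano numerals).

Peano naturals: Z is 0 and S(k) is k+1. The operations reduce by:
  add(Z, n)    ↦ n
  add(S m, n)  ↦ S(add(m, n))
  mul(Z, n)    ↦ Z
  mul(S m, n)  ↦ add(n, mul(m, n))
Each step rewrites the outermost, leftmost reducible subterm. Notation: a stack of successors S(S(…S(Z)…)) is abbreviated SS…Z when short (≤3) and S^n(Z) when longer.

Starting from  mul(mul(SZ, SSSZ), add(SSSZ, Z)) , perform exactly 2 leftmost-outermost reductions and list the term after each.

  start: mul(mul(SZ, SSSZ), add(SSSZ, Z))
  →1  mul(add(SSSZ, mul(Z, SSSZ)), add(SSSZ, Z))
  →2  mul(S(add(SSZ, mul(Z, SSSZ))), add(SSSZ, Z))

Answer: after 2 steps: mul(S(add(SSZ, mul(Z, SSSZ))), add(SSSZ, Z))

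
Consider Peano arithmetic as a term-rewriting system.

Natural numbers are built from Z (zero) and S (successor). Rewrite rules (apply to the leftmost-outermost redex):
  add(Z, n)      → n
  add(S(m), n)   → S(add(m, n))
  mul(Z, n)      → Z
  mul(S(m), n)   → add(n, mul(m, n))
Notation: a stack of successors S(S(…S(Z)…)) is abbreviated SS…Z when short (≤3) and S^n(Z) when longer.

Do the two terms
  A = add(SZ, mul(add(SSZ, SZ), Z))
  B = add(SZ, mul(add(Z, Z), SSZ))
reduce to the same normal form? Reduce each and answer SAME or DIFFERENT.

Answer: SAME — A ⇓ SZ, B ⇓ SZ

Reduction:
Term A:
  start: add(SZ, mul(add(SSZ, SZ), Z))
  [1] S(add(Z, mul(add(SSZ, SZ), Z)))
  [2] S(mul(add(SSZ, SZ), Z))
  [3] S(mul(S(add(SZ, SZ)), Z))
  [4] S(add(Z, mul(add(SZ, SZ), Z)))
  [5] S(mul(add(SZ, SZ), Z))
  [6] S(mul(S(add(Z, SZ)), Z))
  [7] S(add(Z, mul(add(Z, SZ), Z)))
  [8] S(mul(add(Z, SZ), Z))
  [9] S(mul(SZ, Z))
  [10] S(add(Z, mul(Z, Z)))
  [11] S(mul(Z, Z))
  [12] SZ

Term B:
  start: add(SZ, mul(add(Z, Z), SSZ))
  [1] S(add(Z, mul(add(Z, Z), SSZ)))
  [2] S(mul(add(Z, Z), SSZ))
  [3] S(mul(Z, SSZ))
  [4] SZ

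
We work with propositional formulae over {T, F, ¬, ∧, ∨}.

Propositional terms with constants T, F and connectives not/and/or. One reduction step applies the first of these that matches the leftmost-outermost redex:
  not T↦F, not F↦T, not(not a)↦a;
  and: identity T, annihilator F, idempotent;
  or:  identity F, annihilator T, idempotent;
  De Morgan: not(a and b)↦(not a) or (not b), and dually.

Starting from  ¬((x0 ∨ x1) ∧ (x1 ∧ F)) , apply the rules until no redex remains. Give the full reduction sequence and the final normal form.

Answer: normal form = T  (in 6 steps)

Derivation:
  start: ¬((x0 ∨ x1) ∧ (x1 ∧ F))
  [1] ¬(x0 ∨ x1) ∨ ¬(x1 ∧ F)
  [2] (¬x0 ∧ ¬x1) ∨ ¬(x1 ∧ F)
  [3] (¬x0 ∧ ¬x1) ∨ (¬x1 ∨ ¬F)
  [4] (¬x0 ∧ ¬x1) ∨ (¬x1 ∨ T)
  [5] (¬x0 ∧ ¬x1) ∨ T
  [6] T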